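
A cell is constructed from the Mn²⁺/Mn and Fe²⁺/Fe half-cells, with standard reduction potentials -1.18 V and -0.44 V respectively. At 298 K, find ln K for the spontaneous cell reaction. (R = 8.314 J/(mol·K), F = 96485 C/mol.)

ln K = 57.6

E°_cell = -0.44 − (-1.18) = 0.74 V, with n = 2 electrons transferred.
At equilibrium E = 0, so the Nernst equation gives ln K = nFE°/RT = (2)(96485)(0.74)/((8.314)(298)) = 57.64.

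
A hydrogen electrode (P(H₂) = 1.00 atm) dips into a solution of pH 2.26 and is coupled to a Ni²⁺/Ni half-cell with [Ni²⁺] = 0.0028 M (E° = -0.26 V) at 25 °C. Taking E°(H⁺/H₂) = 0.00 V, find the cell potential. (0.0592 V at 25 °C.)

0.20 V

The hydrogen couple is the cathode, so E°_cell = 0.26 V; n = 2.
[H⁺] = 10^(−2.26) = 0.0055 M, and Q = [Ni²⁺]·P(H₂) / [H⁺]^2 = 92.7.
E = E° − (0.0592/2) log Q = 0.26 − (0.0592/2)(1.967) = 0.202 V.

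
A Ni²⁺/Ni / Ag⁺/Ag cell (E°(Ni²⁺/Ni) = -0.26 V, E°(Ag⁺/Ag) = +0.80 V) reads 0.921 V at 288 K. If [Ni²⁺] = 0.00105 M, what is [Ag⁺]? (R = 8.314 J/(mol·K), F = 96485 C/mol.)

1.2 × 10^-4 M

From the Nernst equation, ln Q = nF(E° − E)/RT = 2×96485×(1.06 − 0.921)/(8.314×288) = 11.202, so Q = 7.33 × 10^4.
With Q = [Ni²⁺]/[Ag⁺]^2 and the known concentrations, [Ag⁺]^2 in the denominator gives [Ag⁺] = 1.2 × 10^-4 M.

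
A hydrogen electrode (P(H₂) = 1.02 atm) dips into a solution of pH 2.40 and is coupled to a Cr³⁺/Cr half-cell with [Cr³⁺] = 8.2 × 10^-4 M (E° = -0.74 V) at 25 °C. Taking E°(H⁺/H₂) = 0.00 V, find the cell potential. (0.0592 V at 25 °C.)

The hydrogen couple is the cathode, so E°_cell = 0.74 V; n = 6.
[H⁺] = 10^(−2.40) = 0.0040 M, and Q = [Cr³⁺]^2·P(H₂)^3 / [H⁺]^6 = 1.79 × 10^8.
E = E° − (0.0592/6) log Q = 0.74 − (0.0592/6)(8.253) = 0.659 V.

0.66 V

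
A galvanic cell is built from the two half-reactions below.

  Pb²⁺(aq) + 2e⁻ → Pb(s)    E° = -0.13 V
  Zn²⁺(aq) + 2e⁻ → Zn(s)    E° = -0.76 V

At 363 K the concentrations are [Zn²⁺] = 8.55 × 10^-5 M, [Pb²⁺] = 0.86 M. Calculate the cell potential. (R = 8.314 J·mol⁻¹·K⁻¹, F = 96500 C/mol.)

0.774 V

The Pb²⁺/Pb couple has the higher reduction potential and acts as the cathode, so E°_cell = -0.13 − (-0.76) = 0.63 V.
Balancing electrons gives n = 2; the reaction quotient is Q = [Zn²⁺]/[Pb²⁺] = 9.94 × 10^-5.
E = E° − (RT/nF) ln Q = 0.63 − (8.314×363)/(2×96500) × (-9.216) = 0.630 + 0.144 = 0.774 V.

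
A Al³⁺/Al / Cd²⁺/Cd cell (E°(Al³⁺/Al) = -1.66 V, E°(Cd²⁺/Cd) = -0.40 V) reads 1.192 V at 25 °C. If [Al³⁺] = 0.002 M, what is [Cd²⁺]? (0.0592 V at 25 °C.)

8 × 10^-5 M

From the Nernst equation, log Q = n(E° − E)/0.0592 = 6(1.26 − 1.192)/0.0592 = 6.892, so Q = 7.8 × 10^6.
With Q = [Al³⁺]^2/[Cd²⁺]^3 and the known concentrations, [Cd²⁺]^3 in the denominator gives [Cd²⁺] = 8 × 10^-5 M.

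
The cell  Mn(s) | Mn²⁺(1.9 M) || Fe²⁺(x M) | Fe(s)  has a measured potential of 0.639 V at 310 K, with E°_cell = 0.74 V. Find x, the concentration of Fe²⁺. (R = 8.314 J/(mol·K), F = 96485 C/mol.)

9.9 × 10^-4 M

From the Nernst equation, ln Q = nF(E° − E)/RT = 2×96485×(0.74 − 0.639)/(8.314×310) = 7.562, so Q = 1920.
With Q = [Mn²⁺]/[Fe²⁺] and the known concentrations, [Fe²⁺] in the denominator gives [Fe²⁺] = 9.9 × 10^-4 M.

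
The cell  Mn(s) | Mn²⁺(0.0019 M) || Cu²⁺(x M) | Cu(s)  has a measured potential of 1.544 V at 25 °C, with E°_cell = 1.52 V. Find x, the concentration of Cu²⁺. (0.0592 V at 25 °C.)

0.012 M

From the Nernst equation, log Q = n(E° − E)/0.0592 = 2(1.52 − 1.544)/0.0592 = -0.811, so Q = 0.155.
With Q = [Mn²⁺]/[Cu²⁺] and the known concentrations, [Cu²⁺] in the denominator gives [Cu²⁺] = 0.012 M.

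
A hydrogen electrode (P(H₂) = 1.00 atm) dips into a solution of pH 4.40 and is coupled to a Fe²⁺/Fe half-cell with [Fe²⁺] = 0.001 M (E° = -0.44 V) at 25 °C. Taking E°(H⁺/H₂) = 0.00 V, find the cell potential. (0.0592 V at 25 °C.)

The hydrogen couple is the cathode, so E°_cell = 0.44 V; n = 2.
[H⁺] = 10^(−4.40) = 4 × 10^-5 M, and Q = [Fe²⁺]·P(H₂) / [H⁺]^2 = 6.31 × 10^5.
E = E° − (0.0592/2) log Q = 0.44 − (0.0592/2)(5.800) = 0.268 V.

0.27 V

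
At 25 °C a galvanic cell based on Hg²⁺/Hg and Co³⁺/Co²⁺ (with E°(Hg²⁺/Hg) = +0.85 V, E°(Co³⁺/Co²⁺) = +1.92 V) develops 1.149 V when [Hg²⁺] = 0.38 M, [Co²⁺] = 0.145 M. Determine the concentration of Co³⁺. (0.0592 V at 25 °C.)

1.9 M

From the Nernst equation, log Q = n(E° − E)/0.0592 = 2(1.07 − 1.149)/0.0592 = -2.669, so Q = 0.00214.
With Q = [Hg²⁺]·[Co²⁺]^2/[Co³⁺]^2 and the known concentrations, [Co³⁺]^2 in the denominator gives [Co³⁺] = 1.9 M.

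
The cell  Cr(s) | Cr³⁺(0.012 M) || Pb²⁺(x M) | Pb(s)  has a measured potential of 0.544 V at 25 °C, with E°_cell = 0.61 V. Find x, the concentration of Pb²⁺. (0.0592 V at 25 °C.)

From the Nernst equation, log Q = n(E° − E)/0.0592 = 6(0.61 − 0.544)/0.0592 = 6.689, so Q = 4.89 × 10^6.
With Q = [Cr³⁺]^2/[Pb²⁺]^3 and the known concentrations, [Pb²⁺]^3 in the denominator gives [Pb²⁺] = 3.1 × 10^-4 M.

3.1 × 10^-4 M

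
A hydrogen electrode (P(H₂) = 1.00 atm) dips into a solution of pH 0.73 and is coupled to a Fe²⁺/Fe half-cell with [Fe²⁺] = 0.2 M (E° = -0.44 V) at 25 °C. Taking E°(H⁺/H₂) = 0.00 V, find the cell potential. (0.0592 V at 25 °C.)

0.42 V

The hydrogen couple is the cathode, so E°_cell = 0.44 V; n = 2.
[H⁺] = 10^(−0.73) = 0.19 M, and Q = [Fe²⁺]·P(H₂) / [H⁺]^2 = 5.77.
E = E° − (0.0592/2) log Q = 0.44 − (0.0592/2)(0.761) = 0.417 V.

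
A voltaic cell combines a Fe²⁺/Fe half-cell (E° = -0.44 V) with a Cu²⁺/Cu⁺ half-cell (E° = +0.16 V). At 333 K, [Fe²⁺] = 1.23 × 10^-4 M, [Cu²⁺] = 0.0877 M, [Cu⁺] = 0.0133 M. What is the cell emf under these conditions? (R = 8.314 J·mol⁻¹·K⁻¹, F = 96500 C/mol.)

0.783 V

The Cu²⁺/Cu⁺ couple has the higher reduction potential and acts as the cathode, so E°_cell = +0.16 − (-0.44) = 0.60 V.
Balancing electrons gives n = 2; the reaction quotient is Q = [Fe²⁺]·[Cu⁺]^2/[Cu²⁺]^2 = 2.83 × 10^-6.
E = E° − (RT/nF) ln Q = 0.60 − (8.314×333)/(2×96500) × (-12.776) = 0.600 + 0.183 = 0.783 V.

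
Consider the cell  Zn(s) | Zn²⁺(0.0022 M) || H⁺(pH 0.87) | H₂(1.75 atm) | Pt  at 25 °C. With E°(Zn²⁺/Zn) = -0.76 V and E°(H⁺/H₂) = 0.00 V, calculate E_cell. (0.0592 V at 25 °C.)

0.78 V

The hydrogen couple is the cathode, so E°_cell = 0.76 V; n = 2.
[H⁺] = 10^(−0.87) = 0.13 M, and Q = [Zn²⁺]·P(H₂) / [H⁺]^2 = 0.212.
E = E° − (0.0592/2) log Q = 0.76 − (0.0592/2)(-0.675) = 0.780 V.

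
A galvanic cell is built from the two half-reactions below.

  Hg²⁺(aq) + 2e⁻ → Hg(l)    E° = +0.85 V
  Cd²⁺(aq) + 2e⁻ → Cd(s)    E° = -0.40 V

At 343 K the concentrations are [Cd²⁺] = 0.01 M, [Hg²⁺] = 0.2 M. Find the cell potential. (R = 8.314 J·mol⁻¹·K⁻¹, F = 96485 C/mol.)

1.29 V

The Hg²⁺/Hg couple has the higher reduction potential and acts as the cathode, so E°_cell = +0.85 − (-0.40) = 1.25 V.
Balancing electrons gives n = 2; the reaction quotient is Q = [Cd²⁺]/[Hg²⁺] = 0.0500.
E = E° − (RT/nF) ln Q = 1.25 − (8.314×343)/(2×96485) × (-2.996) = 1.250 + 0.044 = 1.294 V.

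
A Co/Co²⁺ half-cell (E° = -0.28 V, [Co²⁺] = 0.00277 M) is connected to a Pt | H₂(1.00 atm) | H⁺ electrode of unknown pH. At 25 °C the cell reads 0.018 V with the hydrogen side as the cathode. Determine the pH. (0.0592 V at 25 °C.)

pH = 5.70

E°_cell = 0.28 V and n = 2.
log Q = n(E° − E)/0.0592 = 2×(0.28 − 0.018)/0.0592 = 8.851.
With Q = [Co²⁺]·P(H₂) / [H⁺]^2, solving for [H⁺] gives log[H⁺] = -5.704, so pH = 5.70.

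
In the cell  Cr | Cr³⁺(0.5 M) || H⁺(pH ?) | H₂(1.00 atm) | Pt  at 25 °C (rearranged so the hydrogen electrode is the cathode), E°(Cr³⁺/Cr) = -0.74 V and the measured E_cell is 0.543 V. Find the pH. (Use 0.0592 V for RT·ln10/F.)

E°_cell = 0.74 V and n = 6.
log Q = n(E° − E)/0.0592 = 6×(0.74 − 0.543)/0.0592 = 19.966.
With Q = [Cr³⁺]^2·P(H₂)^3 / [H⁺]^6, solving for [H⁺] gives log[H⁺] = -3.428, so pH = 3.43.

pH = 3.43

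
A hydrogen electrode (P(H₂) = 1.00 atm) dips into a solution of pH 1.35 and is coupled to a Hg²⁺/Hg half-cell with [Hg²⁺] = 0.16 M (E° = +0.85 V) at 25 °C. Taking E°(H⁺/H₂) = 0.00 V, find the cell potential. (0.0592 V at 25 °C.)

0.91 V

The Hg²⁺/Hg couple is the cathode, so E°_cell = 0.85 V; n = 2.
[H⁺] = 10^(−1.35) = 0.045 M, and Q = [H⁺]^2 / ([Hg²⁺]·P(H₂)) = 0.0125.
E = E° − (0.0592/2) log Q = 0.85 − (0.0592/2)(-1.904) = 0.906 V.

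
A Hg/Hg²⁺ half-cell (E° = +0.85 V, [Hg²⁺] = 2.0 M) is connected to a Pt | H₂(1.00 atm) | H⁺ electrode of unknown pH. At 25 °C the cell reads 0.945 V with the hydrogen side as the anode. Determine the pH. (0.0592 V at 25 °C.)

pH = 1.45

E°_cell = 0.85 V and n = 2.
log Q = n(E° − E)/0.0592 = 2×(0.85 − 0.945)/0.0592 = -3.209.
With Q = [H⁺]^2 / ([Hg²⁺]·P(H₂)), solving for [H⁺] gives log[H⁺] = -1.454, so pH = 1.45.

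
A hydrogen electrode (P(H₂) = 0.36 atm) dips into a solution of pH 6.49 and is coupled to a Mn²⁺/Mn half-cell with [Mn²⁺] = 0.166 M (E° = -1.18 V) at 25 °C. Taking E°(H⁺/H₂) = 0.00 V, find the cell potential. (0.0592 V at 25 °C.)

The hydrogen couple is the cathode, so E°_cell = 1.18 V; n = 2.
[H⁺] = 10^(−6.49) = 3.2 × 10^-7 M, and Q = [Mn²⁺]·P(H₂) / [H⁺]^2 = 5.71 × 10^11.
E = E° − (0.0592/2) log Q = 1.18 − (0.0592/2)(11.756) = 0.832 V.

0.83 V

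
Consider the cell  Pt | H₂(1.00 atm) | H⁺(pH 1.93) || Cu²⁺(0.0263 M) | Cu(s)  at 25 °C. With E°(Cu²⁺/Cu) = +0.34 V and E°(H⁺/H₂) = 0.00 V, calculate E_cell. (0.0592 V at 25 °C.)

The Cu²⁺/Cu couple is the cathode, so E°_cell = 0.34 V; n = 2.
[H⁺] = 10^(−1.93) = 0.012 M, and Q = [H⁺]^2 / ([Cu²⁺]·P(H₂)) = 0.00525.
E = E° − (0.0592/2) log Q = 0.34 − (0.0592/2)(-2.280) = 0.407 V.

0.41 V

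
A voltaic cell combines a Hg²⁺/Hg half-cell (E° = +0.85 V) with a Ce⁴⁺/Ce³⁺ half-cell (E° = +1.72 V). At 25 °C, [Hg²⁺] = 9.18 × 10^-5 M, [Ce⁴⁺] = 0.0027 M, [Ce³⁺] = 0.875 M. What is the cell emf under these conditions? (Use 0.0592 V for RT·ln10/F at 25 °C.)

The Ce⁴⁺/Ce³⁺ couple has the higher reduction potential and acts as the cathode, so E°_cell = +1.72 − (+0.85) = 0.87 V.
Balancing electrons gives n = 2; the reaction quotient is Q = [Hg²⁺]·[Ce³⁺]^2/[Ce⁴⁺]^2 = 9.64.
At 25 °C, E = E° − (0.0592/n) log Q = 0.87 − (0.0592/2)(0.984) = 0.870 − 0.029 = 0.841 V.

0.841 V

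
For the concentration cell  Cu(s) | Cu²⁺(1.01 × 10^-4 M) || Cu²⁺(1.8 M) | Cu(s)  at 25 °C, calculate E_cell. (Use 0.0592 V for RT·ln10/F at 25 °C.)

0.13 V

Both half-cells are Cu²⁺/Cu, so E°_cell = 0. The concentrated side is the cathode; the cell reaction moves Cu²⁺ from high to low concentration with n = 2.
Q = [Cu²⁺]_dilute/[Cu²⁺]_conc = 1.01 × 10^-4/1.8 = 5.61 × 10^-5.
E = 0 − (0.0592/2) log Q = −(0.0592/2)(-4.251) = 0.1258 V.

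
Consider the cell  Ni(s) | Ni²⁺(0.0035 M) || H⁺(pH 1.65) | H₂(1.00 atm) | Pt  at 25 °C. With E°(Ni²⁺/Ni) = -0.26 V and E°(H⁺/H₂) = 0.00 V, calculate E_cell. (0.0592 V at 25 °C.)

The hydrogen couple is the cathode, so E°_cell = 0.26 V; n = 2.
[H⁺] = 10^(−1.65) = 0.022 M, and Q = [Ni²⁺]·P(H₂) / [H⁺]^2 = 6.98.
E = E° − (0.0592/2) log Q = 0.26 − (0.0592/2)(0.844) = 0.235 V.

0.24 V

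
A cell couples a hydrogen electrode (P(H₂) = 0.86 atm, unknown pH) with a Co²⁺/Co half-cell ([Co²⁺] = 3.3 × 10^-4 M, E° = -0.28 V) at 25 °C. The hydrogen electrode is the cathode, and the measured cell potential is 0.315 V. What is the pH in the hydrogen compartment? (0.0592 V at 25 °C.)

E°_cell = 0.28 V and n = 2.
log Q = n(E° − E)/0.0592 = 2×(0.28 − 0.315)/0.0592 = -1.182.
With Q = [Co²⁺]·P(H₂) / [H⁺]^2, solving for [H⁺] gives log[H⁺] = -1.182, so pH = 1.18.

pH = 1.18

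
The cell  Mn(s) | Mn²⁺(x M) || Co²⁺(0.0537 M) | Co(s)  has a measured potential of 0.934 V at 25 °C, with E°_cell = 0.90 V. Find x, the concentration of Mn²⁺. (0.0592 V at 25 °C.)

From the Nernst equation, log Q = n(E° − E)/0.0592 = 2(0.90 − 0.934)/0.0592 = -1.149, so Q = 0.0710.
With Q = [Mn²⁺]/[Co²⁺] and the known concentrations, [Mn²⁺] in the numerator gives [Mn²⁺] = 0.0038 M.

0.0038 M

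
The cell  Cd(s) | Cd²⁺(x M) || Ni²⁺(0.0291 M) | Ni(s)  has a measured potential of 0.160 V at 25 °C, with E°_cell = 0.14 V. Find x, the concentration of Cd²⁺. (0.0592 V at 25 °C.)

From the Nernst equation, log Q = n(E° − E)/0.0592 = 2(0.14 − 0.160)/0.0592 = -0.676, so Q = 0.211.
With Q = [Cd²⁺]/[Ni²⁺] and the known concentrations, [Cd²⁺] in the numerator gives [Cd²⁺] = 0.0061 M.

0.0061 M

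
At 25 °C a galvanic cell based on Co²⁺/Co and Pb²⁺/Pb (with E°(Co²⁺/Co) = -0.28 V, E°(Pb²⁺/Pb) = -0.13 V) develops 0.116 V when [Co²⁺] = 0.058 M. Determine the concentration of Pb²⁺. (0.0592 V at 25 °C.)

0.0041 M

From the Nernst equation, log Q = n(E° − E)/0.0592 = 2(0.15 − 0.116)/0.0592 = 1.149, so Q = 14.1.
With Q = [Co²⁺]/[Pb²⁺] and the known concentrations, [Pb²⁺] in the denominator gives [Pb²⁺] = 0.0041 M.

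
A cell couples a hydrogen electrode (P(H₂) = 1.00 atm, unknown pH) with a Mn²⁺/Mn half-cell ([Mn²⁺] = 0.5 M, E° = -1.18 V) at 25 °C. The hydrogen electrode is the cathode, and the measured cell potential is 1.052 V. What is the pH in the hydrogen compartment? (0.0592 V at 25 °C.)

pH = 2.31

E°_cell = 1.18 V and n = 2.
log Q = n(E° − E)/0.0592 = 2×(1.18 − 1.052)/0.0592 = 4.324.
With Q = [Mn²⁺]·P(H₂) / [H⁺]^2, solving for [H⁺] gives log[H⁺] = -2.313, so pH = 2.31.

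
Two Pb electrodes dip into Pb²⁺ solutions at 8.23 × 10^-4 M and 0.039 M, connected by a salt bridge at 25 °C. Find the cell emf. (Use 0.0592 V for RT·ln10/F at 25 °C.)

Both half-cells are Pb²⁺/Pb, so E°_cell = 0. The concentrated side is the cathode; the cell reaction moves Pb²⁺ from high to low concentration with n = 2.
Q = [Pb²⁺]_dilute/[Pb²⁺]_conc = 8.23 × 10^-4/0.039 = 0.0211.
E = 0 − (0.0592/2) log Q = −(0.0592/2)(-1.676) = 0.0496 V.

0.050 V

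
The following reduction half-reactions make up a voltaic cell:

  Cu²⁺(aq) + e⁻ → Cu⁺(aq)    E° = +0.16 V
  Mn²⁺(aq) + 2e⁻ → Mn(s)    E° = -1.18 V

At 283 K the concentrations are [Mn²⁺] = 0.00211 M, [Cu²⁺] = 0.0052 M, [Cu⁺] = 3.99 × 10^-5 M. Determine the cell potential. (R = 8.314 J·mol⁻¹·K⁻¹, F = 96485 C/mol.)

The Cu²⁺/Cu⁺ couple has the higher reduction potential and acts as the cathode, so E°_cell = +0.16 − (-1.18) = 1.34 V.
Balancing electrons gives n = 2; the reaction quotient is Q = [Mn²⁺]·[Cu⁺]^2/[Cu²⁺]^2 = 1.24 × 10^-7.
E = E° − (RT/nF) ln Q = 1.34 − (8.314×283)/(2×96485) × (-15.901) = 1.340 + 0.194 = 1.534 V.

1.53 V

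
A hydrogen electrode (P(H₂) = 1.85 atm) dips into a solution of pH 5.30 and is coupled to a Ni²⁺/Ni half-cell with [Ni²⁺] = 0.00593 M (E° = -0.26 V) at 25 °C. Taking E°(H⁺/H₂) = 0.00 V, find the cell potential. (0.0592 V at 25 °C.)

The hydrogen couple is the cathode, so E°_cell = 0.26 V; n = 2.
[H⁺] = 10^(−5.30) = 5 × 10^-6 M, and Q = [Ni²⁺]·P(H₂) / [H⁺]^2 = 4.37 × 10^8.
E = E° − (0.0592/2) log Q = 0.26 − (0.0592/2)(8.640) = 0.004 V.

0.004 V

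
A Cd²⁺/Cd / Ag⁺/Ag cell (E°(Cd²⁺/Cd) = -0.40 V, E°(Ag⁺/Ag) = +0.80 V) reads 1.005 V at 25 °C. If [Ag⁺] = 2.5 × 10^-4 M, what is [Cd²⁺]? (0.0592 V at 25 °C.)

0.24 M

From the Nernst equation, log Q = n(E° − E)/0.0592 = 2(1.20 − 1.005)/0.0592 = 6.588, so Q = 3.87 × 10^6.
With Q = [Cd²⁺]/[Ag⁺]^2 and the known concentrations, [Cd²⁺] in the numerator gives [Cd²⁺] = 0.24 M.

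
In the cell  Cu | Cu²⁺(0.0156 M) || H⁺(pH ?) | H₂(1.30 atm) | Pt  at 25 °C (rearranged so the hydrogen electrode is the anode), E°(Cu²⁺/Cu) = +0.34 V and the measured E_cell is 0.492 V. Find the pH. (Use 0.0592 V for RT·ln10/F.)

E°_cell = 0.34 V and n = 2.
log Q = n(E° − E)/0.0592 = 2×(0.34 − 0.492)/0.0592 = -5.135.
With Q = [H⁺]^2 / ([Cu²⁺]·P(H₂)), solving for [H⁺] gives log[H⁺] = -3.414, so pH = 3.41.

pH = 3.41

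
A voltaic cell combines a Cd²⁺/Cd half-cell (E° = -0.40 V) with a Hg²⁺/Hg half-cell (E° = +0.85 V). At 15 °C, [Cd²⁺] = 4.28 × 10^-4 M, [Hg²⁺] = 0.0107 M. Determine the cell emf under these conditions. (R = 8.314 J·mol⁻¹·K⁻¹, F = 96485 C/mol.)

The Hg²⁺/Hg couple has the higher reduction potential and acts as the cathode, so E°_cell = +0.85 − (-0.40) = 1.25 V.
Balancing electrons gives n = 2; the reaction quotient is Q = [Cd²⁺]/[Hg²⁺] = 0.0400.
E = E° − (RT/nF) ln Q = 1.25 − (8.314×288)/(2×96485) × (-3.219) = 1.250 + 0.040 = 1.290 V.

1.29 V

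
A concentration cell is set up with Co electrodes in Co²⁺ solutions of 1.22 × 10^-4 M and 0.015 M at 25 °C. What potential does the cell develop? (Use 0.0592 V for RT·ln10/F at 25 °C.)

0.062 V

Both half-cells are Co²⁺/Co, so E°_cell = 0. The concentrated side is the cathode; the cell reaction moves Co²⁺ from high to low concentration with n = 2.
Q = [Co²⁺]_dilute/[Co²⁺]_conc = 1.22 × 10^-4/0.015 = 0.00813.
E = 0 − (0.0592/2) log Q = −(0.0592/2)(-2.090) = 0.0619 V.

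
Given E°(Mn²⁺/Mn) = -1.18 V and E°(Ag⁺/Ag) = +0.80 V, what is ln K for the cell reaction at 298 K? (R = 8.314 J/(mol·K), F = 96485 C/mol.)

E°_cell = +0.80 − (-1.18) = 1.98 V, with n = 2 electrons transferred.
At equilibrium E = 0, so the Nernst equation gives ln K = nFE°/RT = (2)(96485)(1.98)/((8.314)(298)) = 154.22.

ln K = 154.2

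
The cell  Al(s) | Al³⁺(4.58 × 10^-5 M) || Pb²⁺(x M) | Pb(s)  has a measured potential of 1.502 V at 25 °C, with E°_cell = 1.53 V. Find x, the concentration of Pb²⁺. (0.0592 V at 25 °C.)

From the Nernst equation, log Q = n(E° − E)/0.0592 = 6(1.53 − 1.502)/0.0592 = 2.838, so Q = 688.
With Q = [Al³⁺]^2/[Pb²⁺]^3 and the known concentrations, [Pb²⁺]^3 in the denominator gives [Pb²⁺] = 1.4 × 10^-4 M.

1.4 × 10^-4 M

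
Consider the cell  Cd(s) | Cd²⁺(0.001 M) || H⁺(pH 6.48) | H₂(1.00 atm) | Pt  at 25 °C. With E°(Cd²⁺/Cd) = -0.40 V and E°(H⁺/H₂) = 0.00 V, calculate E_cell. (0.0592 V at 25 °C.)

The hydrogen couple is the cathode, so E°_cell = 0.40 V; n = 2.
[H⁺] = 10^(−6.48) = 3.3 × 10^-7 M, and Q = [Cd²⁺]·P(H₂) / [H⁺]^2 = 9.12 × 10^9.
E = E° − (0.0592/2) log Q = 0.40 − (0.0592/2)(9.960) = 0.105 V.

0.11 V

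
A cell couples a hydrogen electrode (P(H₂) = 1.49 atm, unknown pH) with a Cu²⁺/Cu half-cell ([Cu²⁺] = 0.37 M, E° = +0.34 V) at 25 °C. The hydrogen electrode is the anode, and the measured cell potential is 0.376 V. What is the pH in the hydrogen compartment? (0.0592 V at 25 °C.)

E°_cell = 0.34 V and n = 2.
log Q = n(E° − E)/0.0592 = 2×(0.34 − 0.376)/0.0592 = -1.216.
With Q = [H⁺]^2 / ([Cu²⁺]·P(H₂)), solving for [H⁺] gives log[H⁺] = -0.737, so pH = 0.74.

pH = 0.74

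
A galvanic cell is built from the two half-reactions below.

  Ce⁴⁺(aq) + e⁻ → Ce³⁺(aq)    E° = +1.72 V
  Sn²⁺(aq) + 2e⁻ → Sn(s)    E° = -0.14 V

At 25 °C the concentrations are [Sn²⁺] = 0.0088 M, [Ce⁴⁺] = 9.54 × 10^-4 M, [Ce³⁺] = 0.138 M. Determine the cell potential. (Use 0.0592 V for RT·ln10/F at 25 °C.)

1.79 V

The Ce⁴⁺/Ce³⁺ couple has the higher reduction potential and acts as the cathode, so E°_cell = +1.72 − (-0.14) = 1.86 V.
Balancing electrons gives n = 2; the reaction quotient is Q = [Sn²⁺]·[Ce³⁺]^2/[Ce⁴⁺]^2 = 184.
At 25 °C, E = E° − (0.0592/n) log Q = 1.86 − (0.0592/2)(2.265) = 1.860 − 0.067 = 1.793 V.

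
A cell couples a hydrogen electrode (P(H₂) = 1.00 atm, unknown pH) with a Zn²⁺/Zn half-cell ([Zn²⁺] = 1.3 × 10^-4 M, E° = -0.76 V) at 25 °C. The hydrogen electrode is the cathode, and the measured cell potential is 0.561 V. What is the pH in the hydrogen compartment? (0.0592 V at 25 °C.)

E°_cell = 0.76 V and n = 2.
log Q = n(E° − E)/0.0592 = 2×(0.76 − 0.561)/0.0592 = 6.723.
With Q = [Zn²⁺]·P(H₂) / [H⁺]^2, solving for [H⁺] gives log[H⁺] = -5.305, so pH = 5.30.

pH = 5.30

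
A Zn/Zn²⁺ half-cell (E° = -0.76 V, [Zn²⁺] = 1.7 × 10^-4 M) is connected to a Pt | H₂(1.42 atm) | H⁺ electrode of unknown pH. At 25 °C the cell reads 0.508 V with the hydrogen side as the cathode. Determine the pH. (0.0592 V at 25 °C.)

E°_cell = 0.76 V and n = 2.
log Q = n(E° − E)/0.0592 = 2×(0.76 − 0.508)/0.0592 = 8.514.
With Q = [Zn²⁺]·P(H₂) / [H⁺]^2, solving for [H⁺] gives log[H⁺] = -6.065, so pH = 6.07.

pH = 6.07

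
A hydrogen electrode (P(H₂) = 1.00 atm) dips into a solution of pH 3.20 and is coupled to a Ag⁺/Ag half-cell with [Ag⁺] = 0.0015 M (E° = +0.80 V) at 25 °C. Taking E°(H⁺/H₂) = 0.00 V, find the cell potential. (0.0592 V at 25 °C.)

0.82 V

The Ag⁺/Ag couple is the cathode, so E°_cell = 0.80 V; n = 2.
[H⁺] = 10^(−3.20) = 6.3 × 10^-4 M, and Q = [H⁺]^2 / ([Ag⁺]^2·P(H₂)) = 0.177.
E = E° − (0.0592/2) log Q = 0.80 − (0.0592/2)(-0.752) = 0.822 V.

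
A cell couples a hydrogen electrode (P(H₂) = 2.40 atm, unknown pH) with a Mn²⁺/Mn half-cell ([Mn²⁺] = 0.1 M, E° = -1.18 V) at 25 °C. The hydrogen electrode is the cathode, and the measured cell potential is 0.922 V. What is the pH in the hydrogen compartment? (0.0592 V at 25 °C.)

pH = 4.67

E°_cell = 1.18 V and n = 2.
log Q = n(E° − E)/0.0592 = 2×(1.18 − 0.922)/0.0592 = 8.716.
With Q = [Mn²⁺]·P(H₂) / [H⁺]^2, solving for [H⁺] gives log[H⁺] = -4.668, so pH = 4.67.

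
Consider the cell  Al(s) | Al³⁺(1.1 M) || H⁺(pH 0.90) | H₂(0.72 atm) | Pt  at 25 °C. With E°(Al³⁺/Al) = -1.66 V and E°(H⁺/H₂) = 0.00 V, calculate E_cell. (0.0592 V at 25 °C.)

1.61 V

The hydrogen couple is the cathode, so E°_cell = 1.66 V; n = 6.
[H⁺] = 10^(−0.90) = 0.13 M, and Q = [Al³⁺]^2·P(H₂)^3 / [H⁺]^6 = 1.13 × 10^5.
E = E° − (0.0592/6) log Q = 1.66 − (0.0592/6)(5.055) = 1.610 V.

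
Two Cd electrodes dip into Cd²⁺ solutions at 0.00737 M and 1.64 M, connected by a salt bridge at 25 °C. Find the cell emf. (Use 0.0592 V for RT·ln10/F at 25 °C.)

0.069 V

Both half-cells are Cd²⁺/Cd, so E°_cell = 0. The concentrated side is the cathode; the cell reaction moves Cd²⁺ from high to low concentration with n = 2.
Q = [Cd²⁺]_dilute/[Cd²⁺]_conc = 0.00737/1.64 = 0.00449.
E = 0 − (0.0592/2) log Q = −(0.0592/2)(-2.347) = 0.0695 V.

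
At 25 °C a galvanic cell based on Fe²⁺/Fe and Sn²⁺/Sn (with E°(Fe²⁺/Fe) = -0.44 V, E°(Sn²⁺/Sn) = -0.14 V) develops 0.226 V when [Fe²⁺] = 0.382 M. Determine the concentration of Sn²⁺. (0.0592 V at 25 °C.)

0.0012 M

From the Nernst equation, log Q = n(E° − E)/0.0592 = 2(0.30 − 0.226)/0.0592 = 2.500, so Q = 316.
With Q = [Fe²⁺]/[Sn²⁺] and the known concentrations, [Sn²⁺] in the denominator gives [Sn²⁺] = 0.0012 M.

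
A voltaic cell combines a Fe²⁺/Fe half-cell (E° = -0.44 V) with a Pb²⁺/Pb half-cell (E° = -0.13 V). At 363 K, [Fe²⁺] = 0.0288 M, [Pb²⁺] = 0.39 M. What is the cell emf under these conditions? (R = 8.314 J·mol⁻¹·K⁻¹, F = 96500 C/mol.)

The Pb²⁺/Pb couple has the higher reduction potential and acts as the cathode, so E°_cell = -0.13 − (-0.44) = 0.31 V.
Balancing electrons gives n = 2; the reaction quotient is Q = [Fe²⁺]/[Pb²⁺] = 0.0738.
E = E° − (RT/nF) ln Q = 0.31 − (8.314×363)/(2×96500) × (-2.606) = 0.310 + 0.041 = 0.351 V.

0.351 V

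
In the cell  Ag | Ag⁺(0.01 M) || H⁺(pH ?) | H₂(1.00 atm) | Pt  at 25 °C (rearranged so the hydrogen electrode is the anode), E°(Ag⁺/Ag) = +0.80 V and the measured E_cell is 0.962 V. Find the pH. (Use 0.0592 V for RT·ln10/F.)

E°_cell = 0.80 V and n = 2.
log Q = n(E° − E)/0.0592 = 2×(0.80 − 0.962)/0.0592 = -5.473.
With Q = [H⁺]^2 / ([Ag⁺]^2·P(H₂)), solving for [H⁺] gives log[H⁺] = -4.736, so pH = 4.74.

pH = 4.74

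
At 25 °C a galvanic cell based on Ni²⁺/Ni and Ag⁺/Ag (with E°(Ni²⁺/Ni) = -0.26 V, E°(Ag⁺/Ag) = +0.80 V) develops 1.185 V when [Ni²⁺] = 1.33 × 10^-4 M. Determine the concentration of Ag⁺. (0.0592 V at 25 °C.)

From the Nernst equation, log Q = n(E° − E)/0.0592 = 2(1.06 − 1.185)/0.0592 = -4.223, so Q = 5.98 × 10^-5.
With Q = [Ni²⁺]/[Ag⁺]^2 and the known concentrations, [Ag⁺]^2 in the denominator gives [Ag⁺] = 1.5 M.

1.5 M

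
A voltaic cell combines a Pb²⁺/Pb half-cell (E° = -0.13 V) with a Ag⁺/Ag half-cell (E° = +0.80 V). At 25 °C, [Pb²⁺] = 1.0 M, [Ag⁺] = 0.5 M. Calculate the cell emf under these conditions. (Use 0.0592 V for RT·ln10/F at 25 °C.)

The Ag⁺/Ag couple has the higher reduction potential and acts as the cathode, so E°_cell = +0.80 − (-0.13) = 0.93 V.
Balancing electrons gives n = 2; the reaction quotient is Q = [Pb²⁺]/[Ag⁺]^2 = 4.00.
At 25 °C, E = E° − (0.0592/n) log Q = 0.93 − (0.0592/2)(0.602) = 0.930 − 0.018 = 0.912 V.

0.912 V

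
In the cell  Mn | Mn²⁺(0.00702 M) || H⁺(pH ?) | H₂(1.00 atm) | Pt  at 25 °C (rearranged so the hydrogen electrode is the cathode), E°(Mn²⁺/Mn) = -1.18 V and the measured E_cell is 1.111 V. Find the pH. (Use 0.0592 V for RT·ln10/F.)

pH = 2.24

E°_cell = 1.18 V and n = 2.
log Q = n(E° − E)/0.0592 = 2×(1.18 − 1.111)/0.0592 = 2.331.
With Q = [Mn²⁺]·P(H₂) / [H⁺]^2, solving for [H⁺] gives log[H⁺] = -2.242, so pH = 2.24.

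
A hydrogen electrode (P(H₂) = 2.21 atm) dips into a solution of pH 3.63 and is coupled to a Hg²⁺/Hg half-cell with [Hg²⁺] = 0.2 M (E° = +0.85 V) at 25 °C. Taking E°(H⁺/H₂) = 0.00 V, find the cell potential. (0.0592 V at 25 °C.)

1.05 V

The Hg²⁺/Hg couple is the cathode, so E°_cell = 0.85 V; n = 2.
[H⁺] = 10^(−3.63) = 2.3 × 10^-4 M, and Q = [H⁺]^2 / ([Hg²⁺]·P(H₂)) = 1.24 × 10^-7.
E = E° − (0.0592/2) log Q = 0.85 − (0.0592/2)(-6.905) = 1.054 V.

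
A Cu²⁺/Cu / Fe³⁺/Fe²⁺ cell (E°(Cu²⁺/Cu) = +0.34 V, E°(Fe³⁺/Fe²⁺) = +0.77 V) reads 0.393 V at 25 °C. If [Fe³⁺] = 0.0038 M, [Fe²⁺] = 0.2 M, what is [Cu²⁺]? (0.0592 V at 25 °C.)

From the Nernst equation, log Q = n(E° − E)/0.0592 = 2(0.43 − 0.393)/0.0592 = 1.250, so Q = 17.8.
With Q = [Cu²⁺]·[Fe²⁺]^2/[Fe³⁺]^2 and the known concentrations, [Cu²⁺] in the numerator gives [Cu²⁺] = 0.0064 M.

0.0064 M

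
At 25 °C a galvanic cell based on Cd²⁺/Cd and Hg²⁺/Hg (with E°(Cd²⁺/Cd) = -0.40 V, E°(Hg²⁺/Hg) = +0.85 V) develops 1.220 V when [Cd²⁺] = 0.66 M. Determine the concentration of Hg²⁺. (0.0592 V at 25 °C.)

From the Nernst equation, log Q = n(E° − E)/0.0592 = 2(1.25 − 1.220)/0.0592 = 1.014, so Q = 10.3.
With Q = [Cd²⁺]/[Hg²⁺] and the known concentrations, [Hg²⁺] in the denominator gives [Hg²⁺] = 0.064 M.

0.064 M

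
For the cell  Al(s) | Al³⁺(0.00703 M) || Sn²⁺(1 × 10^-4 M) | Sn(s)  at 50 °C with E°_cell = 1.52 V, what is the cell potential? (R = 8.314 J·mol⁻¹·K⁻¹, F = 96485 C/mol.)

1.44 V

Balancing electrons gives n = 6; the reaction quotient is Q = [Al³⁺]^2/[Sn²⁺]^3 = 4.94 × 10^7.
E = E° − (RT/nF) ln Q = 1.52 − (8.314×323)/(6×96485) × (17.716) = 1.520 − 0.082 = 1.438 V.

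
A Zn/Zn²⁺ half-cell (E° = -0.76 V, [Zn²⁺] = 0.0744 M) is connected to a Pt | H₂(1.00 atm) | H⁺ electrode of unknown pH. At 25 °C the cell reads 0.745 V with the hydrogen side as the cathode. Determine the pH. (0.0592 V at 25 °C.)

E°_cell = 0.76 V and n = 2.
log Q = n(E° − E)/0.0592 = 2×(0.76 − 0.745)/0.0592 = 0.507.
With Q = [Zn²⁺]·P(H₂) / [H⁺]^2, solving for [H⁺] gives log[H⁺] = -0.818, so pH = 0.82.

pH = 0.82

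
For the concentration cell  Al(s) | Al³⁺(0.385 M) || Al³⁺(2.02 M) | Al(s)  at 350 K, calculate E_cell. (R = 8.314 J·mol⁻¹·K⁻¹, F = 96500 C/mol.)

Both half-cells are Al³⁺/Al, so E°_cell = 0. The concentrated side is the cathode; the cell reaction moves Al³⁺ from high to low concentration with n = 3.
Q = [Al³⁺]_dilute/[Al³⁺]_conc = 0.385/2.02 = 0.191.
E = 0 − (RT/nF) ln Q = −((8.314×350)/(3×96500))(-1.658) = 0.0167 V.

0.017 V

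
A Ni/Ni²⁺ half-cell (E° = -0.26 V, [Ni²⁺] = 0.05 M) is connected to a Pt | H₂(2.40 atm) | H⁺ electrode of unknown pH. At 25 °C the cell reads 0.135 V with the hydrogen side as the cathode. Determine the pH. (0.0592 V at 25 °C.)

pH = 2.57

E°_cell = 0.26 V and n = 2.
log Q = n(E° − E)/0.0592 = 2×(0.26 − 0.135)/0.0592 = 4.223.
With Q = [Ni²⁺]·P(H₂) / [H⁺]^2, solving for [H⁺] gives log[H⁺] = -2.572, so pH = 2.57.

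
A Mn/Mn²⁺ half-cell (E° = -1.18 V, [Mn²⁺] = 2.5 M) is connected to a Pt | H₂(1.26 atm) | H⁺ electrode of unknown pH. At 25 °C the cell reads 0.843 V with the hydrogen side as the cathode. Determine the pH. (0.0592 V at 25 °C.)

E°_cell = 1.18 V and n = 2.
log Q = n(E° − E)/0.0592 = 2×(1.18 − 0.843)/0.0592 = 11.385.
With Q = [Mn²⁺]·P(H₂) / [H⁺]^2, solving for [H⁺] gives log[H⁺] = -5.443, so pH = 5.44.

pH = 5.44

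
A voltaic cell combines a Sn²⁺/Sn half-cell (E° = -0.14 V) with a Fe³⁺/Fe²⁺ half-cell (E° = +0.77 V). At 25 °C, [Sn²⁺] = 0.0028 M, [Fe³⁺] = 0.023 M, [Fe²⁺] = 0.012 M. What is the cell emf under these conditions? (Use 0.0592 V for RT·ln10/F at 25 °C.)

The Fe³⁺/Fe²⁺ couple has the higher reduction potential and acts as the cathode, so E°_cell = +0.77 − (-0.14) = 0.91 V.
Balancing electrons gives n = 2; the reaction quotient is Q = [Sn²⁺]·[Fe²⁺]^2/[Fe³⁺]^2 = 7.62 × 10^-4.
At 25 °C, E = E° − (0.0592/n) log Q = 0.91 − (0.0592/2)(-3.118) = 0.910 + 0.092 = 1.002 V.

1.00 V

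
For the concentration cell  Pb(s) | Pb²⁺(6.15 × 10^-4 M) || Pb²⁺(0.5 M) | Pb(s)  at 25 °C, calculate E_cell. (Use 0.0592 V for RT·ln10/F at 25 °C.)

Both half-cells are Pb²⁺/Pb, so E°_cell = 0. The concentrated side is the cathode; the cell reaction moves Pb²⁺ from high to low concentration with n = 2.
Q = [Pb²⁺]_dilute/[Pb²⁺]_conc = 6.15 × 10^-4/0.5 = 0.00123.
E = 0 − (0.0592/2) log Q = −(0.0592/2)(-2.910) = 0.0861 V.

0.086 V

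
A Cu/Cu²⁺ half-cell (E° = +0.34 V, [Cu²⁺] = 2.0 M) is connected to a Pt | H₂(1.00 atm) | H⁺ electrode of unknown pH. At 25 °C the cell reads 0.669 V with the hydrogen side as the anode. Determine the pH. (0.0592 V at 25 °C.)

pH = 5.41

E°_cell = 0.34 V and n = 2.
log Q = n(E° − E)/0.0592 = 2×(0.34 − 0.669)/0.0592 = -11.115.
With Q = [H⁺]^2 / ([Cu²⁺]·P(H₂)), solving for [H⁺] gives log[H⁺] = -5.407, so pH = 5.41.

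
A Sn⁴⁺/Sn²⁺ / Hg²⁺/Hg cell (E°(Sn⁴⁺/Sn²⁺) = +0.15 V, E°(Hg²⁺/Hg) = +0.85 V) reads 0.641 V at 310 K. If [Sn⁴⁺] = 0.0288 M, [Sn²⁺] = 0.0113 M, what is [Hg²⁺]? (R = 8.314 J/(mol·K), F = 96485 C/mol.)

From the Nernst equation, ln Q = nF(E° − E)/RT = 2×96485×(0.70 − 0.641)/(8.314×310) = 4.417, so Q = 82.9.
With Q = [Sn⁴⁺]/([Sn²⁺]·[Hg²⁺]) and the known concentrations, [Hg²⁺] in the denominator gives [Hg²⁺] = 0.031 M.

0.031 M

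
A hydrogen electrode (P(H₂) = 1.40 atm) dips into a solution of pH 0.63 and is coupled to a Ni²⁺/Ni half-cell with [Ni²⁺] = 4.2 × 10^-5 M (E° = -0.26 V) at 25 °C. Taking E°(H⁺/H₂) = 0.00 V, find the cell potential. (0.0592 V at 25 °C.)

The hydrogen couple is the cathode, so E°_cell = 0.26 V; n = 2.
[H⁺] = 10^(−0.63) = 0.23 M, and Q = [Ni²⁺]·P(H₂) / [H⁺]^2 = 0.00107.
E = E° − (0.0592/2) log Q = 0.26 − (0.0592/2)(-2.971) = 0.348 V.

0.35 V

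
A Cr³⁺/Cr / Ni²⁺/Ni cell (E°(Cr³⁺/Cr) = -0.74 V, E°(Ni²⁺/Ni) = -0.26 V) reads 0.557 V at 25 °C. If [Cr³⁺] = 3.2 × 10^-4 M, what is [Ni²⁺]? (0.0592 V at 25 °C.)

1.9 M

From the Nernst equation, log Q = n(E° − E)/0.0592 = 6(0.48 − 0.557)/0.0592 = -7.804, so Q = 1.57 × 10^-8.
With Q = [Cr³⁺]^2/[Ni²⁺]^3 and the known concentrations, [Ni²⁺]^3 in the denominator gives [Ni²⁺] = 1.9 M.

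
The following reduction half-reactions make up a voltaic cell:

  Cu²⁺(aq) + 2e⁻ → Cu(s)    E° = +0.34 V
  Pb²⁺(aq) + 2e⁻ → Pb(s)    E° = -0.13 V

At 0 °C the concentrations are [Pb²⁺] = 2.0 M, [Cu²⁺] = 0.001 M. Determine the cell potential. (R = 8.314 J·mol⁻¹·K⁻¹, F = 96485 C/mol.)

The Cu²⁺/Cu couple has the higher reduction potential and acts as the cathode, so E°_cell = +0.34 − (-0.13) = 0.47 V.
Balancing electrons gives n = 2; the reaction quotient is Q = [Pb²⁺]/[Cu²⁺] = 2000.
E = E° − (RT/nF) ln Q = 0.47 − (8.314×273)/(2×96485) × (7.601) = 0.470 − 0.089 = 0.381 V.

0.381 V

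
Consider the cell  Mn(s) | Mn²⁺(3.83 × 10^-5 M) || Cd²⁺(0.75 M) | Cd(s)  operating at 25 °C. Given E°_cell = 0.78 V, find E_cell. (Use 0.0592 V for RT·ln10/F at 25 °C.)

Balancing electrons gives n = 2; the reaction quotient is Q = [Mn²⁺]/[Cd²⁺] = 5.11 × 10^-5.
At 25 °C, E = E° − (0.0592/n) log Q = 0.78 − (0.0592/2)(-4.292) = 0.780 + 0.127 = 0.907 V.

0.907 V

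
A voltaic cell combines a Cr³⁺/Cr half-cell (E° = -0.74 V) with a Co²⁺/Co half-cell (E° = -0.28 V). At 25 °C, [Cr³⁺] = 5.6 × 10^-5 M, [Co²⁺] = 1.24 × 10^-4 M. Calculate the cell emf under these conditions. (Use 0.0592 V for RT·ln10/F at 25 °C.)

The Co²⁺/Co couple has the higher reduction potential and acts as the cathode, so E°_cell = -0.28 − (-0.74) = 0.46 V.
Balancing electrons gives n = 6; the reaction quotient is Q = [Cr³⁺]^2/[Co²⁺]^3 = 1640.
At 25 °C, E = E° − (0.0592/n) log Q = 0.46 − (0.0592/6)(3.216) = 0.460 − 0.032 = 0.428 V.

0.428 V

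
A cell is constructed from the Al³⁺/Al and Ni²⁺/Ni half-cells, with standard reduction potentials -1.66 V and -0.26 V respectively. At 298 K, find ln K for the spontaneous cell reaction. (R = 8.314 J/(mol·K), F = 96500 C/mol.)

E°_cell = -0.26 − (-1.66) = 1.40 V, with n = 6 electrons transferred.
At equilibrium E = 0, so the Nernst equation gives ln K = nFE°/RT = (6)(96500)(1.40)/((8.314)(298)) = 327.18.

ln K = 327.2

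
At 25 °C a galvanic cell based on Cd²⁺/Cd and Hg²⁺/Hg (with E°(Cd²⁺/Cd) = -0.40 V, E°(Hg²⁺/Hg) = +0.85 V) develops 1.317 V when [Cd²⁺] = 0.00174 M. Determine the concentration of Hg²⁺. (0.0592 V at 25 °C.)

0.32 M

From the Nernst equation, log Q = n(E° − E)/0.0592 = 2(1.25 − 1.317)/0.0592 = -2.264, so Q = 0.00545.
With Q = [Cd²⁺]/[Hg²⁺] and the known concentrations, [Hg²⁺] in the denominator gives [Hg²⁺] = 0.32 M.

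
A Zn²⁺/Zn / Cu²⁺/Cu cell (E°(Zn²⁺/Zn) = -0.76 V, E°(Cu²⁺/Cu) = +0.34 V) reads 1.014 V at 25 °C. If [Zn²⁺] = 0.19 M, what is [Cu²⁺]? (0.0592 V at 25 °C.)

From the Nernst equation, log Q = n(E° − E)/0.0592 = 2(1.10 − 1.014)/0.0592 = 2.905, so Q = 804.
With Q = [Zn²⁺]/[Cu²⁺] and the known concentrations, [Cu²⁺] in the denominator gives [Cu²⁺] = 2.4 × 10^-4 M.

2.4 × 10^-4 M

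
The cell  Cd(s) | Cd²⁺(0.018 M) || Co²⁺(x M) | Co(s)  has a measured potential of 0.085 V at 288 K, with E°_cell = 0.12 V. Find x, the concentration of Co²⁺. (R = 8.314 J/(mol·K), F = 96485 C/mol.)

0.0011 M

From the Nernst equation, ln Q = nF(E° − E)/RT = 2×96485×(0.12 − 0.085)/(8.314×288) = 2.821, so Q = 16.8.
With Q = [Cd²⁺]/[Co²⁺] and the known concentrations, [Co²⁺] in the denominator gives [Co²⁺] = 0.0011 M.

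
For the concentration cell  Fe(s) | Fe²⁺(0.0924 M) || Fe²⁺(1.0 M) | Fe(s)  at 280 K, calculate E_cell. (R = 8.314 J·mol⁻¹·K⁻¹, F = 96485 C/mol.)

0.029 V

Both half-cells are Fe²⁺/Fe, so E°_cell = 0. The concentrated side is the cathode; the cell reaction moves Fe²⁺ from high to low concentration with n = 2.
Q = [Fe²⁺]_dilute/[Fe²⁺]_conc = 0.0924/1.0 = 0.0924.
E = 0 − (RT/nF) ln Q = −((8.314×280)/(2×96485))(-2.382) = 0.0287 V.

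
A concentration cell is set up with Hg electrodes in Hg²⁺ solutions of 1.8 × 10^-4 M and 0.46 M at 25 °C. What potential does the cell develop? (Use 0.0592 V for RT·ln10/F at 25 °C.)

Both half-cells are Hg²⁺/Hg, so E°_cell = 0. The concentrated side is the cathode; the cell reaction moves Hg²⁺ from high to low concentration with n = 2.
Q = [Hg²⁺]_dilute/[Hg²⁺]_conc = 1.8 × 10^-4/0.46 = 3.91 × 10^-4.
E = 0 − (0.0592/2) log Q = −(0.0592/2)(-3.407) = 0.1008 V.

0.10 V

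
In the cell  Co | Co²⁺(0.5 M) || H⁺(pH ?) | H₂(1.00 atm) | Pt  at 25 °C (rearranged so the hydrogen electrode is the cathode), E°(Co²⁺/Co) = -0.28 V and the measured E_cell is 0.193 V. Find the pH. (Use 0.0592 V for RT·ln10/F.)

pH = 1.62

E°_cell = 0.28 V and n = 2.
log Q = n(E° − E)/0.0592 = 2×(0.28 − 0.193)/0.0592 = 2.939.
With Q = [Co²⁺]·P(H₂) / [H⁺]^2, solving for [H⁺] gives log[H⁺] = -1.620, so pH = 1.62.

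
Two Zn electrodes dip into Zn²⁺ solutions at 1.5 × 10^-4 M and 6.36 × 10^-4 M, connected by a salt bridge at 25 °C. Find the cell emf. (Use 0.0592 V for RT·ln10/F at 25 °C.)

0.019 V

Both half-cells are Zn²⁺/Zn, so E°_cell = 0. The concentrated side is the cathode; the cell reaction moves Zn²⁺ from high to low concentration with n = 2.
Q = [Zn²⁺]_dilute/[Zn²⁺]_conc = 1.5 × 10^-4/6.36 × 10^-4 = 0.236.
E = 0 − (0.0592/2) log Q = −(0.0592/2)(-0.627) = 0.0186 V.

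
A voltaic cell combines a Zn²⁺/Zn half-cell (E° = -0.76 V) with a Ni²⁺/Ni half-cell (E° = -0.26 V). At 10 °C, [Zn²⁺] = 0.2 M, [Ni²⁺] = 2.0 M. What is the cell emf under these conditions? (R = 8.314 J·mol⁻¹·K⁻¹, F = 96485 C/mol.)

0.528 V

The Ni²⁺/Ni couple has the higher reduction potential and acts as the cathode, so E°_cell = -0.26 − (-0.76) = 0.50 V.
Balancing electrons gives n = 2; the reaction quotient is Q = [Zn²⁺]/[Ni²⁺] = 0.100.
E = E° − (RT/nF) ln Q = 0.50 − (8.314×283)/(2×96485) × (-2.303) = 0.500 + 0.028 = 0.528 V.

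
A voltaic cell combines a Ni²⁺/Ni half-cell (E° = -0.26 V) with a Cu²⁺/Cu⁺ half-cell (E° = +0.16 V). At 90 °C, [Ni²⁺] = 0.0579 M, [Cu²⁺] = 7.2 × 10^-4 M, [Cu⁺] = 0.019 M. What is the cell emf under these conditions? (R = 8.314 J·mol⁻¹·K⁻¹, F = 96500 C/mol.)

The Cu²⁺/Cu⁺ couple has the higher reduction potential and acts as the cathode, so E°_cell = +0.16 − (-0.26) = 0.42 V.
Balancing electrons gives n = 2; the reaction quotient is Q = [Ni²⁺]·[Cu⁺]^2/[Cu²⁺]^2 = 40.3.
E = E° − (RT/nF) ln Q = 0.42 − (8.314×363)/(2×96500) × (3.697) = 0.420 − 0.058 = 0.362 V.

0.362 V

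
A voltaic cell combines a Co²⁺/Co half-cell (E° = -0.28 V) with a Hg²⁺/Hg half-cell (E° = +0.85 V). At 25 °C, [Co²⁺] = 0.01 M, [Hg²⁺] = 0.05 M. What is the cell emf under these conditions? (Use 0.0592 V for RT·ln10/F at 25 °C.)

The Hg²⁺/Hg couple has the higher reduction potential and acts as the cathode, so E°_cell = +0.85 − (-0.28) = 1.13 V.
Balancing electrons gives n = 2; the reaction quotient is Q = [Co²⁺]/[Hg²⁺] = 0.200.
At 25 °C, E = E° − (0.0592/n) log Q = 1.13 − (0.0592/2)(-0.699) = 1.130 + 0.021 = 1.151 V.

1.15 V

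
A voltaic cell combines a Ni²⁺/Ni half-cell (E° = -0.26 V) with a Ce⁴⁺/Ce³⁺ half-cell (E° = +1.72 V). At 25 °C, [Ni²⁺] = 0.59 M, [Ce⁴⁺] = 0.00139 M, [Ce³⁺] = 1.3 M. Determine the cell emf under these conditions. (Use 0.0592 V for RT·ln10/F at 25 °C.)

1.81 V

The Ce⁴⁺/Ce³⁺ couple has the higher reduction potential and acts as the cathode, so E°_cell = +1.72 − (-0.26) = 1.98 V.
Balancing electrons gives n = 2; the reaction quotient is Q = [Ni²⁺]·[Ce³⁺]^2/[Ce⁴⁺]^2 = 5.16 × 10^5.
At 25 °C, E = E° − (0.0592/n) log Q = 1.98 − (0.0592/2)(5.713) = 1.980 − 0.169 = 1.811 V.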